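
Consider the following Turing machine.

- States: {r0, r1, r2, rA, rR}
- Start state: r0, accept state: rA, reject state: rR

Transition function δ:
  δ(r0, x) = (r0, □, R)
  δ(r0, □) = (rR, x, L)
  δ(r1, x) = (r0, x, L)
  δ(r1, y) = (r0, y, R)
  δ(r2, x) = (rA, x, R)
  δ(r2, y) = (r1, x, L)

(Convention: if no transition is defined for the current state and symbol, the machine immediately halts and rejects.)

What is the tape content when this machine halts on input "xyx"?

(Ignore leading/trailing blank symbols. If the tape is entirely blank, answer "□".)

Execution trace:
Initial: [r0]xyx
Step 1: δ(r0, x) = (r0, □, R) → □[r0]yx

No transition is defined for δ(r0, y). By convention the machine halts and rejects.

Final tape (ignoring leading/trailing blanks): yx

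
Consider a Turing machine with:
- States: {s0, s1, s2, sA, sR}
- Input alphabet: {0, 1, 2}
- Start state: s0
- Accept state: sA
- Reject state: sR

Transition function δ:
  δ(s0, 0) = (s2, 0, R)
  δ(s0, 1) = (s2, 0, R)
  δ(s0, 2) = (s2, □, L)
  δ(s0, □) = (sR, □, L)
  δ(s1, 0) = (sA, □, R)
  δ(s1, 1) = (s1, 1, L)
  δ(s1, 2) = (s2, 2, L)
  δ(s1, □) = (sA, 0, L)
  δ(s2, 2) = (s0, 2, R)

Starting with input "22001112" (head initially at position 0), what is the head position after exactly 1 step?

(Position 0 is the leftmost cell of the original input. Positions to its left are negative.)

Execution trace (head position shown):
Step 0: [s0]22001112  (head at position 0)
Step 1: move left → [s2]□□2001112  (head at position -1)

After 1 step, the head is at position -1.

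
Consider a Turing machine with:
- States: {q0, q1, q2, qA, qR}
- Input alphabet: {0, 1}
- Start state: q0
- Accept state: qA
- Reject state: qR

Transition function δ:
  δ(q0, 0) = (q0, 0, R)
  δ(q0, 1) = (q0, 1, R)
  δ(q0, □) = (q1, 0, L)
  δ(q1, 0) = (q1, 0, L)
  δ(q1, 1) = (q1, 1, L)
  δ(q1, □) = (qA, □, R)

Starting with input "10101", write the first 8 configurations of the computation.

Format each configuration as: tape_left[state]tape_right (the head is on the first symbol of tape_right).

Transitions applied:
Step 1: δ(q0, 1) = (q0, 1, R)
Step 2: δ(q0, 0) = (q0, 0, R)
Step 3: δ(q0, 1) = (q0, 1, R)
Step 4: δ(q0, 0) = (q0, 0, R)
Step 5: δ(q0, 1) = (q0, 1, R)
Step 6: δ(q0, □) = (q1, 0, L)
Step 7: δ(q1, 1) = (q1, 1, L)

The first 8 configurations are:
[q0]10101 ⊢ 1[q0]0101 ⊢ 10[q0]101 ⊢ 101[q0]01 ⊢ 1010[q0]1 ⊢ 10101[q0]□ ⊢ 1010[q1]10 ⊢ 101[q1]010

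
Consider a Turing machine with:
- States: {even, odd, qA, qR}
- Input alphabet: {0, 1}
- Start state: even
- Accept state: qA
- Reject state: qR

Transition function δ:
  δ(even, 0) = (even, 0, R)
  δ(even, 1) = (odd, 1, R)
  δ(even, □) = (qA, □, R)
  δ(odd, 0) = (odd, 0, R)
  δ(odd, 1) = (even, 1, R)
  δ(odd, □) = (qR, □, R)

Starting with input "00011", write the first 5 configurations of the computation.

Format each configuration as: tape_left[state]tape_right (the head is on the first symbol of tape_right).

Transitions applied:
Step 1: δ(even, 0) = (even, 0, R)
Step 2: δ(even, 0) = (even, 0, R)
Step 3: δ(even, 0) = (even, 0, R)
Step 4: δ(even, 1) = (odd, 1, R)

The first 5 configurations are:
[even]00011 ⊢ 0[even]0011 ⊢ 00[even]011 ⊢ 000[even]11 ⊢ 0001[odd]1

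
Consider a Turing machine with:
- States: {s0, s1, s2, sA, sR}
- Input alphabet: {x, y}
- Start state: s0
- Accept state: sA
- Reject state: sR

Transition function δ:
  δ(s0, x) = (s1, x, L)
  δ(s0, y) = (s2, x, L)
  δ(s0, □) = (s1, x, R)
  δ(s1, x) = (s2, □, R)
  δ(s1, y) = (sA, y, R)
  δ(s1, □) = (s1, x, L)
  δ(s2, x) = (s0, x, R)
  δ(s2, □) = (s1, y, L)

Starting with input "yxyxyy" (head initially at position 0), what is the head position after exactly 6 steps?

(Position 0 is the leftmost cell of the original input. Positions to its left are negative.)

Execution trace (head position shown):
Step 0: [s0]yxyxyy  (head at position 0)
Step 1: move left → [s2]□xxyxyy  (head at position -1)
Step 2: move left → [s1]□yxxyxyy  (head at position -2)
Step 3: move left → [s1]□xyxxyxyy  (head at position -3)
Step 4: move left → [s1]□xxyxxyxyy  (head at position -4)
Step 5: move left → [s1]□xxxyxxyxyy  (head at position -5)
Step 6: move left → [s1]□xxxxyxxyxyy  (head at position -6)

After 6 steps, the head is at position -6.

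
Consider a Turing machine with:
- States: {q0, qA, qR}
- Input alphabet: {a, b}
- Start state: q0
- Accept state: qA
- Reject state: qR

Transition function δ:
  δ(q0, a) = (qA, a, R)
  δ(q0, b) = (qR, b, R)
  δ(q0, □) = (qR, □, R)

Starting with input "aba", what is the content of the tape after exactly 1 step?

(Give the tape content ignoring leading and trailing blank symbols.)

Execution trace:
Initial: [q0]aba
Step 1: δ(q0, a) = (qA, a, R) → a[qA]ba

The machine reaches the accept state qA and halts.

After 1 step, the tape (ignoring leading/trailing blanks) is: aba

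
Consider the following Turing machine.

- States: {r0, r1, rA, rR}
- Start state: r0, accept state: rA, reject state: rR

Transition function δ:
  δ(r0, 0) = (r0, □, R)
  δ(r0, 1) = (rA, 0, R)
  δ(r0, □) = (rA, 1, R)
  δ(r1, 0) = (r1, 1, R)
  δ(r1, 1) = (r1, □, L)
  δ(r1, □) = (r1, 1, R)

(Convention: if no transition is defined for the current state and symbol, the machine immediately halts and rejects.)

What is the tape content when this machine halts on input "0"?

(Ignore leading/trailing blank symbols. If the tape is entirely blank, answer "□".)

Execution trace:
Initial: [r0]0
Step 1: δ(r0, 0) = (r0, □, R) → □[r0]□
Step 2: δ(r0, □) = (rA, 1, R) → □1[rA]□

The machine reaches the accept state rA and halts.

Final tape (ignoring leading/trailing blanks): 1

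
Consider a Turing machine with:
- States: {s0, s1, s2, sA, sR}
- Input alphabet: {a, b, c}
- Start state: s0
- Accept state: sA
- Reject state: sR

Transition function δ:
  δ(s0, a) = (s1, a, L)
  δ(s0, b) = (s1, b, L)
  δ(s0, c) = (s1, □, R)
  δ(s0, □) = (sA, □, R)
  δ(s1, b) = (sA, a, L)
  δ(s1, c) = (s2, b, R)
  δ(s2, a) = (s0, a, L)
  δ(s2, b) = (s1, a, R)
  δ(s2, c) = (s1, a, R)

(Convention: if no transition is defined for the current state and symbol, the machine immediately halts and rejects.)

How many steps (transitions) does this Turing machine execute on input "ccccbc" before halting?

Execution trace:
Initial: [s0]ccccbc
Step 1: δ(s0, c) = (s1, □, R) → □[s1]cccbc
Step 2: δ(s1, c) = (s2, b, R) → □b[s2]ccbc
Step 3: δ(s2, c) = (s1, a, R) → □ba[s1]cbc
Step 4: δ(s1, c) = (s2, b, R) → □bab[s2]bc
Step 5: δ(s2, b) = (s1, a, R) → □baba[s1]c
Step 6: δ(s1, c) = (s2, b, R) → □babab[s2]□

No transition is defined for δ(s2, □). By convention the machine halts and rejects.

The machine executed 6 steps before halting.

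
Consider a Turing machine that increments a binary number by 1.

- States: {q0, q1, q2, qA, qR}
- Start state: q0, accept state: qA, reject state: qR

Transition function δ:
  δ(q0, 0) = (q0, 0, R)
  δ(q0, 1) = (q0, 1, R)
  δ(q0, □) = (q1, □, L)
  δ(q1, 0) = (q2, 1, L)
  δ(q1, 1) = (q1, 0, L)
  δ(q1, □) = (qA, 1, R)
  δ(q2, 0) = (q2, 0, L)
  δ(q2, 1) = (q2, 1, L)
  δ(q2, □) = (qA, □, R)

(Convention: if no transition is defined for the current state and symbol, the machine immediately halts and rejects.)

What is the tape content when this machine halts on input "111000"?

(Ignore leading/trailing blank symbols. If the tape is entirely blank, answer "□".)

Execution trace:
Initial: [q0]111000
Step 1: δ(q0, 1) = (q0, 1, R) → 1[q0]11000
Step 2: δ(q0, 1) = (q0, 1, R) → 11[q0]1000
Step 3: δ(q0, 1) = (q0, 1, R) → 111[q0]000
Step 4: δ(q0, 0) = (q0, 0, R) → 1110[q0]00
Step 5: δ(q0, 0) = (q0, 0, R) → 11100[q0]0
Step 6: δ(q0, 0) = (q0, 0, R) → 111000[q0]□
Step 7: δ(q0, □) = (q1, □, L) → 11100[q1]0□
Step 8: δ(q1, 0) = (q2, 1, L) → 1110[q2]01□
Step 9: δ(q2, 0) = (q2, 0, L) → 111[q2]001□
Step 10: δ(q2, 0) = (q2, 0, L) → 11[q2]1001□
Step 11: δ(q2, 1) = (q2, 1, L) → 1[q2]11001□
Step 12: δ(q2, 1) = (q2, 1, L) → [q2]111001□
Step 13: δ(q2, 1) = (q2, 1, L) → [q2]□111001□
Step 14: δ(q2, □) = (qA, □, R) → □[qA]111001□

The machine reaches the accept state qA and halts.

Final tape (ignoring leading/trailing blanks): 111001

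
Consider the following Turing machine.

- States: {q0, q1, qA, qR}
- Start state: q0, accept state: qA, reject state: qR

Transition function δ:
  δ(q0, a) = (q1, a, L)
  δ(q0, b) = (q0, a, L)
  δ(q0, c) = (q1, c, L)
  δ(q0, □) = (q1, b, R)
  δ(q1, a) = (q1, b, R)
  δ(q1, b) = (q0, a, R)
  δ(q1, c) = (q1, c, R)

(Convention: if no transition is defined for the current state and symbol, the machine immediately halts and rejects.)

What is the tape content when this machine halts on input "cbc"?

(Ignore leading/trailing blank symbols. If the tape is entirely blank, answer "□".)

Execution trace:
Initial: [q0]cbc
Step 1: δ(q0, c) = (q1, c, L) → [q1]□cbc

No transition is defined for δ(q1, □). By convention the machine halts and rejects.

Final tape (ignoring leading/trailing blanks): cbc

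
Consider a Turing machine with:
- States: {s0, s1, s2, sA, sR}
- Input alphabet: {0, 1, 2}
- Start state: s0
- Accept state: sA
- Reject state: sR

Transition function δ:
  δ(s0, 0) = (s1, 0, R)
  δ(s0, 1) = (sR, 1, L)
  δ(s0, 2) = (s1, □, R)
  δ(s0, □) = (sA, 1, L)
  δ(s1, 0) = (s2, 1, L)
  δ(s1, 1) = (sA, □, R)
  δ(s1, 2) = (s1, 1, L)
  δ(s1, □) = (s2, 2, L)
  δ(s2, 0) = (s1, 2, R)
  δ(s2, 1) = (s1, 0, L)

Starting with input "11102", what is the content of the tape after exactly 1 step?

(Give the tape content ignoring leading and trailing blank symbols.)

Execution trace:
Initial: [s0]11102
Step 1: δ(s0, 1) = (sR, 1, L) → [sR]□11102

The machine reaches the reject state sR and halts.

After 1 step, the tape (ignoring leading/trailing blanks) is: 11102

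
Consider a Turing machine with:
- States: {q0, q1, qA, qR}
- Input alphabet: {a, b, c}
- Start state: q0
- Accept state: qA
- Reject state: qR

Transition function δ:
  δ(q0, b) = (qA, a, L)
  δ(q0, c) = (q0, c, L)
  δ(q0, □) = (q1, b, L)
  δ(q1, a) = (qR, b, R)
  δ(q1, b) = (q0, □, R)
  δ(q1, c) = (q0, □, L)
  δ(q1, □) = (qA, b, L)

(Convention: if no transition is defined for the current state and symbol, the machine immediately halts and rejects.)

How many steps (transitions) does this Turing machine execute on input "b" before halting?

Execution trace:
Initial: [q0]b
Step 1: δ(q0, b) = (qA, a, L) → [qA]□a

The machine reaches the accept state qA and halts.

The machine executed 1 step before halting.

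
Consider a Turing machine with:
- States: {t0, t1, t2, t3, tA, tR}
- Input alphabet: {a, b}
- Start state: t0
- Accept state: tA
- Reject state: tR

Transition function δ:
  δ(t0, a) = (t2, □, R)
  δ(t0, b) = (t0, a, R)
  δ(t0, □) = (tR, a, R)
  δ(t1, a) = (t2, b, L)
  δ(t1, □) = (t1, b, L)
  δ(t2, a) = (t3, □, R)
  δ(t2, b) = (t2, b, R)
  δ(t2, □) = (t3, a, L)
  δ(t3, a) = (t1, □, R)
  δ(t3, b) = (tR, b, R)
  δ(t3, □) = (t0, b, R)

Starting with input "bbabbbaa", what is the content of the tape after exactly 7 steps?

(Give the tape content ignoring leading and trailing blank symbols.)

Execution trace:
Initial: [t0]bbabbbaa
Step 1: δ(t0, b) = (t0, a, R) → a[t0]babbbaa
Step 2: δ(t0, b) = (t0, a, R) → aa[t0]abbbaa
Step 3: δ(t0, a) = (t2, □, R) → aa□[t2]bbbaa
Step 4: δ(t2, b) = (t2, b, R) → aa□b[t2]bbaa
Step 5: δ(t2, b) = (t2, b, R) → aa□bb[t2]baa
Step 6: δ(t2, b) = (t2, b, R) → aa□bbb[t2]aa
Step 7: δ(t2, a) = (t3, □, R) → aa□bbb□[t3]a

After 7 steps, the tape (ignoring leading/trailing blanks) is: aa□bbb□a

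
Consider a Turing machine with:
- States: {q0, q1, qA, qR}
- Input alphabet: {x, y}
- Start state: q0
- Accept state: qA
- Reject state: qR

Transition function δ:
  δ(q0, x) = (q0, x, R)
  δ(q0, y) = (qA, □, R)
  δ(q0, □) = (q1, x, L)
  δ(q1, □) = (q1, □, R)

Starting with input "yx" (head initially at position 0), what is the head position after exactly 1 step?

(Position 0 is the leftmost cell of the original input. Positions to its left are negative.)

Execution trace (head position shown):
Step 0: [q0]yx  (head at position 0)
Step 1: move right → □[qA]x  (head at position 1)

After 1 step, the head is at position 1.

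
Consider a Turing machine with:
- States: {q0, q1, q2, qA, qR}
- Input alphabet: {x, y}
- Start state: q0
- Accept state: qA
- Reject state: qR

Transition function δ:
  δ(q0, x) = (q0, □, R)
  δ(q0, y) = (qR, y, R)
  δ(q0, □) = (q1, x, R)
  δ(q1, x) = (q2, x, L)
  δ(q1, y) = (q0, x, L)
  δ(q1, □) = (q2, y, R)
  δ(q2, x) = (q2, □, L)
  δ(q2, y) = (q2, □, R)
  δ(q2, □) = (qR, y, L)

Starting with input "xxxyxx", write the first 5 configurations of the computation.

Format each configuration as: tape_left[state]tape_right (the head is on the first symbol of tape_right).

Transitions applied:
Step 1: δ(q0, x) = (q0, □, R)
Step 2: δ(q0, x) = (q0, □, R)
Step 3: δ(q0, x) = (q0, □, R)
Step 4: δ(q0, y) = (qR, y, R)

The first 5 configurations are:
[q0]xxxyxx ⊢ □[q0]xxyxx ⊢ □□[q0]xyxx ⊢ □□□[q0]yxx ⊢ □□□y[qR]xx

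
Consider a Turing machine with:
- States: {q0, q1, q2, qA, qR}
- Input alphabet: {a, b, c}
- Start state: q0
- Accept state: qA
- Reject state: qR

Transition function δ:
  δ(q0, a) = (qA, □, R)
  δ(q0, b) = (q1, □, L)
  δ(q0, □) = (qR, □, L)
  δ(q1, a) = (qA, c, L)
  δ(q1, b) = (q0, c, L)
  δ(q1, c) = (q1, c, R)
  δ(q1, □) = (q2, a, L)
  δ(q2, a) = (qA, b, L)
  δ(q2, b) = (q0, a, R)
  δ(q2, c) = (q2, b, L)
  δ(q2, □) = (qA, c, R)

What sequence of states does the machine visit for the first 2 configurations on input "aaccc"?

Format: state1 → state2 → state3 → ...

Execution trace:
Initial: [q0]aaccc
Step 1: δ(q0, a) = (qA, □, R) → □[qA]accc

The machine reaches the accept state qA and halts.

State sequence: q0 → qA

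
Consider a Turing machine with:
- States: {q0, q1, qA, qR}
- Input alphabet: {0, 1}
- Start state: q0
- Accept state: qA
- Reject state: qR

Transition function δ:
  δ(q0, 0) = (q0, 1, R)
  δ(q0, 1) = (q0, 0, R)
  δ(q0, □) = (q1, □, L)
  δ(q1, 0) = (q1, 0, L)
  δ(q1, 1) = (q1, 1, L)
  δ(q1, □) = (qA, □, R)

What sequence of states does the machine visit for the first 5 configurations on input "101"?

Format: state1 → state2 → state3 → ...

Execution trace:
Initial: [q0]101
Step 1: δ(q0, 1) = (q0, 0, R) → 0[q0]01
Step 2: δ(q0, 0) = (q0, 1, R) → 01[q0]1
Step 3: δ(q0, 1) = (q0, 0, R) → 010[q0]□
Step 4: δ(q0, □) = (q1, □, L) → 01[q1]0□

State sequence: q0 → q0 → q0 → q0 → q1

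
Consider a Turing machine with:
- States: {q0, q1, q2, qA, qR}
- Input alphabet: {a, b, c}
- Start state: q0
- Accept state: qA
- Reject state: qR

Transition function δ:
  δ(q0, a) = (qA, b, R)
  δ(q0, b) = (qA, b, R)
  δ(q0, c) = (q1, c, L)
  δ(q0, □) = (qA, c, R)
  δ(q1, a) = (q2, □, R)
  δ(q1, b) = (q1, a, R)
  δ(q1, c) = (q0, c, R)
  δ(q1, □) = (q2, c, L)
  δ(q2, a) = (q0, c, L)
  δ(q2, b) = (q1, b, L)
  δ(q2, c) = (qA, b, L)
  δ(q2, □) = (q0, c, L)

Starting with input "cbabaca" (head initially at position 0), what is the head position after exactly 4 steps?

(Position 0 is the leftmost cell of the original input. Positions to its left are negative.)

Execution trace (head position shown):
Step 0: [q0]cbabaca  (head at position 0)
Step 1: move left → [q1]□cbabaca  (head at position -1)
Step 2: move left → [q2]□ccbabaca  (head at position -2)
Step 3: move left → [q0]□cccbabaca  (head at position -3)
Step 4: move right → c[qA]cccbabaca  (head at position -2)

After 4 steps, the head is at position -2.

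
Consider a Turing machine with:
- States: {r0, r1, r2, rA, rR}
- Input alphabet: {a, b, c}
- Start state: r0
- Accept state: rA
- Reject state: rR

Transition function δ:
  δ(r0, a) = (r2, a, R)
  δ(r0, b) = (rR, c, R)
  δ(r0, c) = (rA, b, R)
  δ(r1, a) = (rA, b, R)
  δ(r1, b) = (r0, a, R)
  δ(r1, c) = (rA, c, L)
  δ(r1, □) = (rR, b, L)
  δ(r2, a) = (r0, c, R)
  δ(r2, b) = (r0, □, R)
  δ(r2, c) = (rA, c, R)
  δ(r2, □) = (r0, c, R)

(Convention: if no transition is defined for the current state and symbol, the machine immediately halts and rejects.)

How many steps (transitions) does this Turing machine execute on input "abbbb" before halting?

Execution trace:
Initial: [r0]abbbb
Step 1: δ(r0, a) = (r2, a, R) → a[r2]bbbb
Step 2: δ(r2, b) = (r0, □, R) → a□[r0]bbb
Step 3: δ(r0, b) = (rR, c, R) → a□c[rR]bb

The machine reaches the reject state rR and halts.

The machine executed 3 steps before halting.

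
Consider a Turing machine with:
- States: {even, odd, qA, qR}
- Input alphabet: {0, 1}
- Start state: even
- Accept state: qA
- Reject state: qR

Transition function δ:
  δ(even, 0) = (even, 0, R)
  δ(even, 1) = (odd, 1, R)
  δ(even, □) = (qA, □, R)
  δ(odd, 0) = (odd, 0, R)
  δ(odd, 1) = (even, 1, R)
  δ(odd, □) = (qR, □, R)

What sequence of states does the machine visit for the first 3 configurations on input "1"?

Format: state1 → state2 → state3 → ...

Execution trace:
Initial: [even]1
Step 1: δ(even, 1) = (odd, 1, R) → 1[odd]□
Step 2: δ(odd, □) = (qR, □, R) → 1□[qR]□

The machine reaches the reject state qR and halts.

State sequence: even → odd → qR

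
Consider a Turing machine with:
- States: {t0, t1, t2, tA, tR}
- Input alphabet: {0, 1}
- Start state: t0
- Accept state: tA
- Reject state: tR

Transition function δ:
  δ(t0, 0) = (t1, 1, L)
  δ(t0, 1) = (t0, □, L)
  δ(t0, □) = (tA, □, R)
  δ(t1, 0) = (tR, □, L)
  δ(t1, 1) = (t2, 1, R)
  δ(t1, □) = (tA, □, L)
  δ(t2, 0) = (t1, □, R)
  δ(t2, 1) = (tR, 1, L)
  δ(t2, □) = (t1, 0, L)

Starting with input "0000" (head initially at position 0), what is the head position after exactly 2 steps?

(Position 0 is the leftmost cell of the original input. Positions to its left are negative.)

Execution trace (head position shown):
Step 0: [t0]0000  (head at position 0)
Step 1: move left → [t1]□1000  (head at position -1)
Step 2: move left → [tA]□□1000  (head at position -2)

After 2 steps, the head is at position -2.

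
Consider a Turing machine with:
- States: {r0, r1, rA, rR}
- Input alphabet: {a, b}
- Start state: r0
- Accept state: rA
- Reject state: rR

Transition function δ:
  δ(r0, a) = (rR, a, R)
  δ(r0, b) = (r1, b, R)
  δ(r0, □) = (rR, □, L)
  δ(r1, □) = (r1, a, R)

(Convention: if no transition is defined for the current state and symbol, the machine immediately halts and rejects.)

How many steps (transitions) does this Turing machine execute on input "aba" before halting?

Execution trace:
Initial: [r0]aba
Step 1: δ(r0, a) = (rR, a, R) → a[rR]ba

The machine reaches the reject state rR and halts.

The machine executed 1 step before halting.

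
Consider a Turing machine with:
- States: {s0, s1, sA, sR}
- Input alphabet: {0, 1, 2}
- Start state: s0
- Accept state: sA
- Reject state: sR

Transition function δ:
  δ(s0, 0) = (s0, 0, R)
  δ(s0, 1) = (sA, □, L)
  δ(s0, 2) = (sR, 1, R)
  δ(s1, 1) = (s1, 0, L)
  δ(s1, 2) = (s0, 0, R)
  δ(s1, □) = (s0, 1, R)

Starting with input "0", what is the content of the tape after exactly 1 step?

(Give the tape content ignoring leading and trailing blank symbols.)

Execution trace:
Initial: [s0]0
Step 1: δ(s0, 0) = (s0, 0, R) → 0[s0]□

No transition is defined for δ(s0, □). By convention the machine halts and rejects.

After 1 step, the tape (ignoring leading/trailing blanks) is: 0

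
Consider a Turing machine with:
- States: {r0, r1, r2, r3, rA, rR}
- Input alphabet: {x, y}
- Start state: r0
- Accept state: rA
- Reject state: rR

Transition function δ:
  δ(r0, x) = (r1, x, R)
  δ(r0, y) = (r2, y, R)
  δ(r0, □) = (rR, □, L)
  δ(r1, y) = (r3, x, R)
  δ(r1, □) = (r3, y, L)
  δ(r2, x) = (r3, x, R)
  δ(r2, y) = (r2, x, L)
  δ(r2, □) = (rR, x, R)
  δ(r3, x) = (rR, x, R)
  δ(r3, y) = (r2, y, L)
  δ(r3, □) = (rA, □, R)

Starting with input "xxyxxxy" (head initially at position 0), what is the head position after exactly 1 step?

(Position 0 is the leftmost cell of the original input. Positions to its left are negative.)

Execution trace (head position shown):
Step 0: [r0]xxyxxxy  (head at position 0)
Step 1: move right → x[r1]xyxxxy  (head at position 1)

After 1 step, the head is at position 1.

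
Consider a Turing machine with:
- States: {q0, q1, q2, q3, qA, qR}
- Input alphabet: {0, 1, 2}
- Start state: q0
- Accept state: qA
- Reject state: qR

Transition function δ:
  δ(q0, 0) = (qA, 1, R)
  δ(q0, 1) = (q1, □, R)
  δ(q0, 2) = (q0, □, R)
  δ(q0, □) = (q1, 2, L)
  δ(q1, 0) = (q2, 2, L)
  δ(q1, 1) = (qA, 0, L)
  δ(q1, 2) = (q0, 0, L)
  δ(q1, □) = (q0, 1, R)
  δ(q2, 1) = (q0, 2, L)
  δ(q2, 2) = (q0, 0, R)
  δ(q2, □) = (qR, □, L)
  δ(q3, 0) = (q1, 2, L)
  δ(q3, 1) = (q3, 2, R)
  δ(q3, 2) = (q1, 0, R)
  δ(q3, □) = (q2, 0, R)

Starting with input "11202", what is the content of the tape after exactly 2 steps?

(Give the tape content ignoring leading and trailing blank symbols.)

Execution trace:
Initial: [q0]11202
Step 1: δ(q0, 1) = (q1, □, R) → □[q1]1202
Step 2: δ(q1, 1) = (qA, 0, L) → [qA]□0202

The machine reaches the accept state qA and halts.

After 2 steps, the tape (ignoring leading/trailing blanks) is: 0202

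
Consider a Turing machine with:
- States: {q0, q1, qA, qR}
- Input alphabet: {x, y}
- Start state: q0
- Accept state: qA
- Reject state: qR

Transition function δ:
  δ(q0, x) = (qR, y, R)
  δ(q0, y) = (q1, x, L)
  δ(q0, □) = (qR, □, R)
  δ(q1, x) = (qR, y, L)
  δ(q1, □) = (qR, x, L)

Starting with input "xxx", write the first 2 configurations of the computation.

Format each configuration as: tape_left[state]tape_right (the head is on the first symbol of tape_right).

Transitions applied:
Step 1: δ(q0, x) = (qR, y, R)

The first 2 configurations are:
[q0]xxx ⊢ y[qR]xx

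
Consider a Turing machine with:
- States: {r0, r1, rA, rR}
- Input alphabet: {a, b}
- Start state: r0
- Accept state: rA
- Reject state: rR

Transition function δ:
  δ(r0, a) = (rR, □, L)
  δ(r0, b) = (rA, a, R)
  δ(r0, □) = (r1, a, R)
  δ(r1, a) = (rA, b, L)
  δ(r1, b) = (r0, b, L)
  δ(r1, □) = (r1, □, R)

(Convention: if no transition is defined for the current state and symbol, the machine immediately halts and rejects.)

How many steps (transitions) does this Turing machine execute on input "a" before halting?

Execution trace:
Initial: [r0]a
Step 1: δ(r0, a) = (rR, □, L) → [rR]□□

The machine reaches the reject state rR and halts.

The machine executed 1 step before halting.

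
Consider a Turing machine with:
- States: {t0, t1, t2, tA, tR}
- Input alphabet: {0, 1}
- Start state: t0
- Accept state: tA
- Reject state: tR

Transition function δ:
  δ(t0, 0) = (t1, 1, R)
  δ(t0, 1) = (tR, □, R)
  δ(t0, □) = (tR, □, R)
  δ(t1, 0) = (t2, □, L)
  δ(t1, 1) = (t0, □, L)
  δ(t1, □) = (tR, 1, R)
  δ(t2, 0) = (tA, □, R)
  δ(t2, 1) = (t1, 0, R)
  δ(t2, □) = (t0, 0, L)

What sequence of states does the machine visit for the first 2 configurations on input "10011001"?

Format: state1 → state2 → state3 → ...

Execution trace:
Initial: [t0]10011001
Step 1: δ(t0, 1) = (tR, □, R) → □[tR]0011001

The machine reaches the reject state tR and halts.

State sequence: t0 → tR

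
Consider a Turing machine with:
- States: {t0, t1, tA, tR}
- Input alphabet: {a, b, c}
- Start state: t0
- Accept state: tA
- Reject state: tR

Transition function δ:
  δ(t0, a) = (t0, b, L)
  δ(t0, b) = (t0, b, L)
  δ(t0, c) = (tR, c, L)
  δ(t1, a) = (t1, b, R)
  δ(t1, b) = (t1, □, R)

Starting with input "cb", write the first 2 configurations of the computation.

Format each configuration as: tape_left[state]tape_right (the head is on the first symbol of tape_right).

Transitions applied:
Step 1: δ(t0, c) = (tR, c, L)

The first 2 configurations are:
[t0]cb ⊢ [tR]□cb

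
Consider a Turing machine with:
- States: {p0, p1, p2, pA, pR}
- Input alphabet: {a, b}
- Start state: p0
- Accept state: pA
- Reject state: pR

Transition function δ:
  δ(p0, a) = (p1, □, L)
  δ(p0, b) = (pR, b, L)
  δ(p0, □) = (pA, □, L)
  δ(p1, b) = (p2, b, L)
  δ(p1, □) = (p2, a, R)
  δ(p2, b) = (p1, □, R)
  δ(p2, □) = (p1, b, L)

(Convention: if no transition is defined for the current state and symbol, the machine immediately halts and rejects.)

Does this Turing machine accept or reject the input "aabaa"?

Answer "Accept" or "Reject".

Execution trace:
Initial: [p0]aabaa
Step 1: δ(p0, a) = (p1, □, L) → [p1]□□abaa
Step 2: δ(p1, □) = (p2, a, R) → a[p2]□abaa
Step 3: δ(p2, □) = (p1, b, L) → [p1]ababaa

No transition is defined for δ(p1, a). By convention the machine halts and rejects.

Answer: Reject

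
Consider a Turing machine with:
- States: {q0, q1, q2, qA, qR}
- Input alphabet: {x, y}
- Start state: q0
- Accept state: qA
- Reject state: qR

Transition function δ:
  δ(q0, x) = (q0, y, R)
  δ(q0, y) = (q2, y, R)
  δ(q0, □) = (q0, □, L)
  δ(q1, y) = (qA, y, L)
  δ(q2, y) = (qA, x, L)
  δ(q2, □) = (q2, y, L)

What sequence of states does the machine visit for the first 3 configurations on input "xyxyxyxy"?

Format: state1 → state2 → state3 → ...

Execution trace:
Initial: [q0]xyxyxyxy
Step 1: δ(q0, x) = (q0, y, R) → y[q0]yxyxyxy
Step 2: δ(q0, y) = (q2, y, R) → yy[q2]xyxyxy

No transition is defined for δ(q2, x). By convention the machine halts and rejects.

State sequence: q0 → q0 → q2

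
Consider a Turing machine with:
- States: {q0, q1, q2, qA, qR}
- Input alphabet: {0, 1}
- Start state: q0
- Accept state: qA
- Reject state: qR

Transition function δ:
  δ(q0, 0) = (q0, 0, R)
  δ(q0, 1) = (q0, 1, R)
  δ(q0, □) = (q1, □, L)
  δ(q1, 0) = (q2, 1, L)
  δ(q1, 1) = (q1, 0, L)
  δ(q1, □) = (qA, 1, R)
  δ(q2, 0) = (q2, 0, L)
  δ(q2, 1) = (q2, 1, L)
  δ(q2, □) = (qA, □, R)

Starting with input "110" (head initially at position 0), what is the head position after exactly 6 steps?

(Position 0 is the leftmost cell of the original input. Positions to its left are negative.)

Execution trace (head position shown):
Step 0: [q0]110  (head at position 0)
Step 1: move right → 1[q0]10  (head at position 1)
Step 2: move right → 11[q0]0  (head at position 2)
Step 3: move right → 110[q0]□  (head at position 3)
Step 4: move left → 11[q1]0□  (head at position 2)
Step 5: move left → 1[q2]11□  (head at position 1)
Step 6: move left → [q2]111□  (head at position 0)

After 6 steps, the head is at position 0.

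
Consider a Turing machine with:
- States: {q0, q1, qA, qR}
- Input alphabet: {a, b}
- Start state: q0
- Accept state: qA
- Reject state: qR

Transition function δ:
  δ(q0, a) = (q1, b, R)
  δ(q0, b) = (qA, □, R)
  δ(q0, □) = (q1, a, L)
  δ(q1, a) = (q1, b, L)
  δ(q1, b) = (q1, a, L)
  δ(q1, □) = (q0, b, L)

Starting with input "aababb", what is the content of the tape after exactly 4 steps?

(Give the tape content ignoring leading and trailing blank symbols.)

Execution trace:
Initial: [q0]aababb
Step 1: δ(q0, a) = (q1, b, R) → b[q1]ababb
Step 2: δ(q1, a) = (q1, b, L) → [q1]bbbabb
Step 3: δ(q1, b) = (q1, a, L) → [q1]□abbabb
Step 4: δ(q1, □) = (q0, b, L) → [q0]□babbabb

After 4 steps, the tape (ignoring leading/trailing blanks) is: babbabb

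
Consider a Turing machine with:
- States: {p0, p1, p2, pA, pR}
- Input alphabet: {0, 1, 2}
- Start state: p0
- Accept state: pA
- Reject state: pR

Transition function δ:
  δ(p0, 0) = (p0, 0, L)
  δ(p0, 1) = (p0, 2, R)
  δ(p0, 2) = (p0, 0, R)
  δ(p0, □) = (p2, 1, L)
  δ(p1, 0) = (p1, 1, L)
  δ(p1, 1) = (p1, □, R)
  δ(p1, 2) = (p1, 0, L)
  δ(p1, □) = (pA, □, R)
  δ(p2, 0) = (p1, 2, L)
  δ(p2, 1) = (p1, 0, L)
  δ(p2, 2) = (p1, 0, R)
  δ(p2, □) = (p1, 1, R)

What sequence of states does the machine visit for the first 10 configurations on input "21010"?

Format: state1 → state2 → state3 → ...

Execution trace:
Initial: [p0]21010
Step 1: δ(p0, 2) = (p0, 0, R) → 0[p0]1010
Step 2: δ(p0, 1) = (p0, 2, R) → 02[p0]010
Step 3: δ(p0, 0) = (p0, 0, L) → 0[p0]2010
Step 4: δ(p0, 2) = (p0, 0, R) → 00[p0]010
Step 5: δ(p0, 0) = (p0, 0, L) → 0[p0]0010
Step 6: δ(p0, 0) = (p0, 0, L) → [p0]00010
Step 7: δ(p0, 0) = (p0, 0, L) → [p0]□00010
Step 8: δ(p0, □) = (p2, 1, L) → [p2]□100010
Step 9: δ(p2, □) = (p1, 1, R) → 1[p1]100010

State sequence: p0 → p0 → p0 → p0 → p0 → p0 → p0 → p0 → p2 → p1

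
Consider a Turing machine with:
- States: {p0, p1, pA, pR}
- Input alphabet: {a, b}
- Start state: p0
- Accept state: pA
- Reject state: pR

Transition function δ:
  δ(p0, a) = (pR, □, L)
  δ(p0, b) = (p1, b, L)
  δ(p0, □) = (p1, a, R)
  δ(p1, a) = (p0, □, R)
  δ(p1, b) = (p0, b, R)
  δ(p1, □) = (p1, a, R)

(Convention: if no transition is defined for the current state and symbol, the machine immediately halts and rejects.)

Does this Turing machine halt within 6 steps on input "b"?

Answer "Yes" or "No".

Execution trace:
Initial: [p0]b
Step 1: δ(p0, b) = (p1, b, L) → [p1]□b
Step 2: δ(p1, □) = (p1, a, R) → a[p1]b
Step 3: δ(p1, b) = (p0, b, R) → ab[p0]□
Step 4: δ(p0, □) = (p1, a, R) → aba[p1]□
Step 5: δ(p1, □) = (p1, a, R) → abaa[p1]□
Step 6: δ(p1, □) = (p1, a, R) → abaaa[p1]□

The machine has not reached a halting state after 6 steps.
The machine did not halt within the 6-step bound.

Answer: No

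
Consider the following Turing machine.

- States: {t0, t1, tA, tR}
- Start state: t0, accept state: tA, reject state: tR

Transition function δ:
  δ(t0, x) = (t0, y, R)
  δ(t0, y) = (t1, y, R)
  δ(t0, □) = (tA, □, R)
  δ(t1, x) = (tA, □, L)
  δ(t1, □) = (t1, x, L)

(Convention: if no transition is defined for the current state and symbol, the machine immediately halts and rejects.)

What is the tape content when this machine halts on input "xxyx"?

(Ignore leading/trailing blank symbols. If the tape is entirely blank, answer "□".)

Execution trace:
Initial: [t0]xxyx
Step 1: δ(t0, x) = (t0, y, R) → y[t0]xyx
Step 2: δ(t0, x) = (t0, y, R) → yy[t0]yx
Step 3: δ(t0, y) = (t1, y, R) → yyy[t1]x
Step 4: δ(t1, x) = (tA, □, L) → yy[tA]y□

The machine reaches the accept state tA and halts.

Final tape (ignoring leading/trailing blanks): yyy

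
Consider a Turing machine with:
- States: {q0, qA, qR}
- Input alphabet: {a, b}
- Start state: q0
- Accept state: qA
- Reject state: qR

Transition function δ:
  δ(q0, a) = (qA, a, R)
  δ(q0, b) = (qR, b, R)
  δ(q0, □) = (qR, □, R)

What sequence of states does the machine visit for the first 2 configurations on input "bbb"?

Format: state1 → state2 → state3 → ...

Execution trace:
Initial: [q0]bbb
Step 1: δ(q0, b) = (qR, b, R) → b[qR]bb

The machine reaches the reject state qR and halts.

State sequence: q0 → qR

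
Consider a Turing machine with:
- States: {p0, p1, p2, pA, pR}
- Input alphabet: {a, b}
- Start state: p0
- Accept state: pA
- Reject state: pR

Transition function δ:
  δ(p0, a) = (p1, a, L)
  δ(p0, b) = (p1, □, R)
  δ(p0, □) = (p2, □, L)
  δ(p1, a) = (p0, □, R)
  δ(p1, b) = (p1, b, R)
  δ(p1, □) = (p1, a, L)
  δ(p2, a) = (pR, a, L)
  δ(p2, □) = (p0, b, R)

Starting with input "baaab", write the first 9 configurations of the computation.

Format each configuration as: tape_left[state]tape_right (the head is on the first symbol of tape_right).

Transitions applied:
Step 1: δ(p0, b) = (p1, □, R)
Step 2: δ(p1, a) = (p0, □, R)
Step 3: δ(p0, a) = (p1, a, L)
Step 4: δ(p1, □) = (p1, a, L)
Step 5: δ(p1, □) = (p1, a, L)
Step 6: δ(p1, □) = (p1, a, L)
Step 7: δ(p1, □) = (p1, a, L)
Step 8: δ(p1, □) = (p1, a, L)

The first 9 configurations are:
[p0]baaab ⊢ □[p1]aaab ⊢ □□[p0]aab ⊢ □[p1]□aab ⊢ [p1]□aaab ⊢ [p1]□aaaab ⊢ [p1]□aaaaab ⊢ [p1]□aaaaaab ⊢ [p1]□aaaaaaab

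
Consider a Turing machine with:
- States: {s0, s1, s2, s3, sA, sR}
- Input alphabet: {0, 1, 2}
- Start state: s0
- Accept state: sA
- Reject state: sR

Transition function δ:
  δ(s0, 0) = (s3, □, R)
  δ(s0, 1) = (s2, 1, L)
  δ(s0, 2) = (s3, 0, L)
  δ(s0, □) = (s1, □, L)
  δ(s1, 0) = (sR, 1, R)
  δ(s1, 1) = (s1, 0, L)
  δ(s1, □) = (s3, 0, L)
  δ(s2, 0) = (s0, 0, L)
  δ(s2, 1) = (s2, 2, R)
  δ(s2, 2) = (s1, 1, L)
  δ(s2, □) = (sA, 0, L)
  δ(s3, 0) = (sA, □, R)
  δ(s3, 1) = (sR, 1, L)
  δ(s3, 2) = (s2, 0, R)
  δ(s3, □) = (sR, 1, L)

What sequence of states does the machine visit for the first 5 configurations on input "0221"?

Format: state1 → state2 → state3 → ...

Execution trace:
Initial: [s0]0221
Step 1: δ(s0, 0) = (s3, □, R) → □[s3]221
Step 2: δ(s3, 2) = (s2, 0, R) → □0[s2]21
Step 3: δ(s2, 2) = (s1, 1, L) → □[s1]011
Step 4: δ(s1, 0) = (sR, 1, R) → □1[sR]11

The machine reaches the reject state sR and halts.

State sequence: s0 → s3 → s2 → s1 → sR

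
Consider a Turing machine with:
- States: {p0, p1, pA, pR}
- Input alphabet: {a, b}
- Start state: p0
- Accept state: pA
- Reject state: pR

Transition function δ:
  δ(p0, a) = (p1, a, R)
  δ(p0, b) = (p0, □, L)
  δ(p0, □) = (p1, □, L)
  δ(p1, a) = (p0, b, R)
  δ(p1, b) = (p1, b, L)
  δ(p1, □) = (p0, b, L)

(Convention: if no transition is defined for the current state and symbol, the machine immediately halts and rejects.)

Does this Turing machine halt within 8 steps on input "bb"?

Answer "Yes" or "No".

Execution trace:
Initial: [p0]bb
Step 1: δ(p0, b) = (p0, □, L) → [p0]□□b
Step 2: δ(p0, □) = (p1, □, L) → [p1]□□□b
Step 3: δ(p1, □) = (p0, b, L) → [p0]□b□□b
Step 4: δ(p0, □) = (p1, □, L) → [p1]□□b□□b
Step 5: δ(p1, □) = (p0, b, L) → [p0]□b□b□□b
Step 6: δ(p0, □) = (p1, □, L) → [p1]□□b□b□□b
Step 7: δ(p1, □) = (p0, b, L) → [p0]□b□b□b□□b
Step 8: δ(p0, □) = (p1, □, L) → [p1]□□b□b□b□□b

The machine has not reached a halting state after 8 steps.
The machine did not halt within the 8-step bound.

Answer: No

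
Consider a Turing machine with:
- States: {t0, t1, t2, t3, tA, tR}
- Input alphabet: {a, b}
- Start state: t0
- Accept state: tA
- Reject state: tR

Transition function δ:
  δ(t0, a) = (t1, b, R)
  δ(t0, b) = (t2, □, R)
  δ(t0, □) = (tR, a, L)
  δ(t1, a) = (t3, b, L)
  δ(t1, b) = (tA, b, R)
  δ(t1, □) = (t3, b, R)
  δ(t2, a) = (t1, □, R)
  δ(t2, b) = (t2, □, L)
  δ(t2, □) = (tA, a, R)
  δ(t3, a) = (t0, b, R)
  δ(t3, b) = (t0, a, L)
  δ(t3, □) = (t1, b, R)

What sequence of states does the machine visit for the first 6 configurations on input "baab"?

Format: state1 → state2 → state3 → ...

Execution trace:
Initial: [t0]baab
Step 1: δ(t0, b) = (t2, □, R) → □[t2]aab
Step 2: δ(t2, a) = (t1, □, R) → □□[t1]ab
Step 3: δ(t1, a) = (t3, b, L) → □[t3]□bb
Step 4: δ(t3, □) = (t1, b, R) → □b[t1]bb
Step 5: δ(t1, b) = (tA, b, R) → □bb[tA]b

The machine reaches the accept state tA and halts.

State sequence: t0 → t2 → t1 → t3 → t1 → tA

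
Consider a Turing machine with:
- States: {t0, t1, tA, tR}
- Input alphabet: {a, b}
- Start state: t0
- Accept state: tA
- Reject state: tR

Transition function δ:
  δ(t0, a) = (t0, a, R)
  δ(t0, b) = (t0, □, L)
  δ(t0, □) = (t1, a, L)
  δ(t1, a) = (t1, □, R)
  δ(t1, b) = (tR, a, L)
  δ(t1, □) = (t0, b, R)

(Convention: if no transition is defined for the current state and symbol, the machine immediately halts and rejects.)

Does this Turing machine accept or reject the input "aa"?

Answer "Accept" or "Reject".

Execution trace:
Initial: [t0]aa
Step 1: δ(t0, a) = (t0, a, R) → a[t0]a
Step 2: δ(t0, a) = (t0, a, R) → aa[t0]□
Step 3: δ(t0, □) = (t1, a, L) → a[t1]aa
Step 4: δ(t1, a) = (t1, □, R) → a□[t1]a
Step 5: δ(t1, a) = (t1, □, R) → a□□[t1]□
Step 6: δ(t1, □) = (t0, b, R) → a□□b[t0]□
Step 7: δ(t0, □) = (t1, a, L) → a□□[t1]ba
Step 8: δ(t1, b) = (tR, a, L) → a□[tR]□aa

The machine reaches the reject state tR and halts.

Answer: Reject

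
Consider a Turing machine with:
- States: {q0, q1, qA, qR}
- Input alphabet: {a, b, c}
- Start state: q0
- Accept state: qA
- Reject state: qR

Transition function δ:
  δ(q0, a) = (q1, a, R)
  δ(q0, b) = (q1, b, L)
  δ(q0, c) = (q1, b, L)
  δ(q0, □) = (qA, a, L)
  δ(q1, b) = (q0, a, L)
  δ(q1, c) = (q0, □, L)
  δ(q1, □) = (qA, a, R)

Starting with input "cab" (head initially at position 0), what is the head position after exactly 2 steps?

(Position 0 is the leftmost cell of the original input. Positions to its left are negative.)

Execution trace (head position shown):
Step 0: [q0]cab  (head at position 0)
Step 1: move left → [q1]□bab  (head at position -1)
Step 2: move right → a[qA]bab  (head at position 0)

After 2 steps, the head is at position 0.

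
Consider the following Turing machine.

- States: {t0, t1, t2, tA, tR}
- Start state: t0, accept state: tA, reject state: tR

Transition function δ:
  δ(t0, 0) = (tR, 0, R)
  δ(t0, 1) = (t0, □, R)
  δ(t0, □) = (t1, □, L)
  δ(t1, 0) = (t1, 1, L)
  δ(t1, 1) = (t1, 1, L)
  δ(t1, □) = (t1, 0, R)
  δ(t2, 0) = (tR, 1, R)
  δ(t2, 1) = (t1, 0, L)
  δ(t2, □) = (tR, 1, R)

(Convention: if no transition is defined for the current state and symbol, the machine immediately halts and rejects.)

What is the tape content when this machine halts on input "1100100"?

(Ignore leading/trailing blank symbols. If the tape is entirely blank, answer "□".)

Execution trace:
Initial: [t0]1100100
Step 1: δ(t0, 1) = (t0, □, R) → □[t0]100100
Step 2: δ(t0, 1) = (t0, □, R) → □□[t0]00100
Step 3: δ(t0, 0) = (tR, 0, R) → □□0[tR]0100

The machine reaches the reject state tR and halts.

Final tape (ignoring leading/trailing blanks): 00100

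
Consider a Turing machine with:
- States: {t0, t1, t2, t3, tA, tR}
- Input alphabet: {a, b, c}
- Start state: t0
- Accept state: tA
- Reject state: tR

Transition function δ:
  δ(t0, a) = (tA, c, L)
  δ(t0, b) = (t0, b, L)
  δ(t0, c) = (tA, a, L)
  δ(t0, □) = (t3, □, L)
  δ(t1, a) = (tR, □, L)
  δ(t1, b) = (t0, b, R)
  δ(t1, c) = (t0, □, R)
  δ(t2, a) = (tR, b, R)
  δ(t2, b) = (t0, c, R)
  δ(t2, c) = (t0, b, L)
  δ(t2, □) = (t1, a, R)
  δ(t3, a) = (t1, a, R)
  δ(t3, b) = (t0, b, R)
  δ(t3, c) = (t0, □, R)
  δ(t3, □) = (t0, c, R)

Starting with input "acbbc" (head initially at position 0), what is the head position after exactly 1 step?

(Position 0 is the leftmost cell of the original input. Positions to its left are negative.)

Execution trace (head position shown):
Step 0: [t0]acbbc  (head at position 0)
Step 1: move left → [tA]□ccbbc  (head at position -1)

After 1 step, the head is at position -1.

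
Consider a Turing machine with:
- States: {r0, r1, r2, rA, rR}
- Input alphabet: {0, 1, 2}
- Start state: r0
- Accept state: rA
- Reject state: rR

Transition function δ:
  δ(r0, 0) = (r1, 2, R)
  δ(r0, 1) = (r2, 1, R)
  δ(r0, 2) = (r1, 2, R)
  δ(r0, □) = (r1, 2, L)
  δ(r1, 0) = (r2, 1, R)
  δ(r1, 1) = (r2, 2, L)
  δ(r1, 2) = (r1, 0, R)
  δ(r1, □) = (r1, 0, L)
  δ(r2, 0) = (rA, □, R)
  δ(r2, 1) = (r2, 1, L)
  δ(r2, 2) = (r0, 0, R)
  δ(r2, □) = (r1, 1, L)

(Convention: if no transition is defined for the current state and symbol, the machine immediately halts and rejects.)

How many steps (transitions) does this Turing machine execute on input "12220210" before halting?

Execution trace:
Initial: [r0]12220210
Step 1: δ(r0, 1) = (r2, 1, R) → 1[r2]2220210
Step 2: δ(r2, 2) = (r0, 0, R) → 10[r0]220210
Step 3: δ(r0, 2) = (r1, 2, R) → 102[r1]20210
Step 4: δ(r1, 2) = (r1, 0, R) → 1020[r1]0210
Step 5: δ(r1, 0) = (r2, 1, R) → 10201[r2]210
Step 6: δ(r2, 2) = (r0, 0, R) → 102010[r0]10
Step 7: δ(r0, 1) = (r2, 1, R) → 1020101[r2]0
Step 8: δ(r2, 0) = (rA, □, R) → 1020101□[rA]□

The machine reaches the accept state rA and halts.

The machine executed 8 steps before halting.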